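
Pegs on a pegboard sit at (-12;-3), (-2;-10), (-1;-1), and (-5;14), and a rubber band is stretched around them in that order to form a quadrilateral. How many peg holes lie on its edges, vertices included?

4

Along each edge there are gcd(|Δx|,|Δy|)+1 lattice points, so counting each shared vertex once the boundary has gcd(10,7) + gcd(1,9) + gcd(4,15) + gcd(7,17) = 1+1+1+1 = 4.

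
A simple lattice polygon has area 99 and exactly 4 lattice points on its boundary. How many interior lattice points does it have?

Pick's theorem A = I + B/2 − 1 rearranges to I = A − B/2 + 1 = 99 − 4/2 + 1 = 98.

98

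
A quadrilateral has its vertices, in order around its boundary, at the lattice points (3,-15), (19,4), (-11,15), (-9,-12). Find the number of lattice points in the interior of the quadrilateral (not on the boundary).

Using the shoelace formula, 2A = |[3·4 − 19·(-15)] + [19·15 − (-11)·4] + [(-11)·(-12) − (-9)·15] + [(-9)·(-15) − 3·(-12)]| = 1064, so the area is 532.
Along each edge there are gcd(|Δx|,|Δy|)+1 lattice points, so counting each shared vertex once the boundary has gcd(16,19) + gcd(30,11) + gcd(2,27) + gcd(12,3) = 1+1+1+3 = 6.
By Pick's theorem A = I + B/2 − 1, so I = 532 − 6/2 + 1 = 530.

530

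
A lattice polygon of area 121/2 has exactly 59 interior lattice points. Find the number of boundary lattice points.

Pick's theorem gives A = I + B/2 − 1, so B = 2(A − I + 1) = 2(121/2 − 59 + 1) = 5.

5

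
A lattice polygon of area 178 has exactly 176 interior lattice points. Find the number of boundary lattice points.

6

Pick's theorem gives A = I + B/2 − 1, so B = 2(A − I + 1) = 2(178 − 176 + 1) = 6.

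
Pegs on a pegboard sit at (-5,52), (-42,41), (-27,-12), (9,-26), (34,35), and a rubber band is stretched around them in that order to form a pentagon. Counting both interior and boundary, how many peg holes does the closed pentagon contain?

By the shoelace formula, twice the signed area is |((-5)·41 − (-42)·52) + ((-42)·(-12) − (-27)·41) + ((-27)·(-26) − 9·(-12)) + (9·35 − 34·(-26)) + (34·52 − (-5)·35)| = 7542, so the area is 3771.
The number of boundary lattice points is Σ gcd(|Δx|,|Δy|) = gcd(37,11) + gcd(15,53) + gcd(36,14) + gcd(25,61) + gcd(39,17) = 1+1+2+1+1 = 6.
Pick's theorem gives I = A − B/2 + 1 = 3771 − 6/2 + 1 = 3769, so the closed region contains I + B = 3769 + 6 = 3775 lattice points.

3775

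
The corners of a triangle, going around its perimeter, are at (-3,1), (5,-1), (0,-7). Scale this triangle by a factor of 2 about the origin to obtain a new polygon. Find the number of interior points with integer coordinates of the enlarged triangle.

113

Using the shoelace formula, 2A = |((-3)·(-1) − 5·1) + (5·(-7) − 0·(-1)) + (0·1 − (-3)·(-7))| = 58, so the area is 29.
Along each edge there are gcd(|Δx|,|Δy|)+1 lattice points, so counting each shared vertex once the boundary has gcd(8,2) + gcd(5,6) + gcd(3,8) = 2+1+1 = 4.
Scaling by 2 multiplies the area by 2² = 4 (so the new area is 116) and multiplies the boundary lattice-point count by 2, giving 8.
By Pick's theorem, the interior count of the dilated polygon is 116 − 8/2 + 1 = 113.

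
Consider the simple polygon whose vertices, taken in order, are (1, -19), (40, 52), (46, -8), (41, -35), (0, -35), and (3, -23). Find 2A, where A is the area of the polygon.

4546

The shoelace formula gives twice the area as |[1·52 − 40·(-19)] + [40·(-8) − 46·52] + [46·(-35) − 41·(-8)] + [41·(-35) − 0·(-35)] + [0·(-23) − 3·(-35)] + [3·(-19) − 1·(-23)]| = 4546, so the area is 2273.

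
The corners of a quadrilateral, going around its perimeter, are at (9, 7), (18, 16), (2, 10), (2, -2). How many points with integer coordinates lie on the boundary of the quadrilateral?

24

Along each edge there are gcd(|Δx|,|Δy|)+1 lattice points, so counting each shared vertex once the boundary has gcd(9,9) + gcd(16,6) + gcd(0,12) + gcd(7,9) = 9+2+12+1 = 24.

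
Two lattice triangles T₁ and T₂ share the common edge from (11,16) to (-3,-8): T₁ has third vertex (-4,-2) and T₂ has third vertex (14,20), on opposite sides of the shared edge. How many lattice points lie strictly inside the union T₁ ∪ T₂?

The union is the simple quadrilateral with vertices (11,16), (-4,-2), (-3,-8), (14,20) in order.
The shoelace formula gives twice the area as |(11·(-2) − (-4)·16) + ((-4)·(-8) − (-3)·(-2)) + ((-3)·20 − 14·(-8)) + (14·16 − 11·20)| = 124, so the area is 62.
Summing gcd(|Δx|,|Δy|) over the edges gives the boundary count: gcd(15,18) + gcd(1,6) + gcd(17,28) + gcd(3,4) = 3+1+1+1 = 6.
By Pick's theorem I = A − B/2 + 1 = 62 − 6/2 + 1 = 60.

60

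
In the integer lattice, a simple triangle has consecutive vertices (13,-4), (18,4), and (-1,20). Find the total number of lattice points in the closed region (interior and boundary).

The shoelace formula gives twice the area as |(13·4 − 18·(-4)) + (18·20 − (-1)·4) + ((-1)·(-4) − 13·20)| = 232, so the area is 116.
Summing gcd(|Δx|,|Δy|) over the edges gives the boundary count: gcd(5,8) + gcd(19,16) + gcd(14,24) = 1+1+2 = 4.
Pick's theorem gives I = A − B/2 + 1 = 116 − 4/2 + 1 = 115, so the closed region contains I + B = 115 + 4 = 119 lattice points.

119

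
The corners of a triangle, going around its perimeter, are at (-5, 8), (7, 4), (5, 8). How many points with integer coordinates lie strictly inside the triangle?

13

By the shoelace formula, twice the signed area is |((-5)·4 − 7·8) + (7·8 − 5·4) + (5·8 − (-5)·8)| = 40, so the area is 20.
Summing gcd(|Δx|,|Δy|) over the edges gives the boundary count: gcd(12,4) + gcd(2,4) + gcd(10,0) = 4+2+10 = 16.
By Pick's theorem A = I + B/2 − 1, so I = 20 − 16/2 + 1 = 13.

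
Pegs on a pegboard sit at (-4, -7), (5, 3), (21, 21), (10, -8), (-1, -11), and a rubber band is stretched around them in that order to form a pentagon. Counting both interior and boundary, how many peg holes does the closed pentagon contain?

Using the shoelace formula, 2A = |[(-4)·3 − 5·(-7)] + [5·21 − 21·3] + [21·(-8) − 10·21] + [10·(-11) − (-1)·(-8)] + [(-1)·(-7) − (-4)·(-11)]| = 468, so the area is 234.
Summing gcd(|Δx|,|Δy|) over the edges gives the boundary count: gcd(9,10) + gcd(16,18) + gcd(11,29) + gcd(11,3) + gcd(3,4) = 1+2+1+1+1 = 6.
Pick's theorem gives I = A − B/2 + 1 = 234 − 6/2 + 1 = 232, so the closed region contains I + B = 232 + 6 = 238 lattice points.

238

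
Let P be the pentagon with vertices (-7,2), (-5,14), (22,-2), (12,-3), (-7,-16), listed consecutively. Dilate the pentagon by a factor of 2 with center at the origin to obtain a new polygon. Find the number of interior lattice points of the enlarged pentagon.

The shoelace formula gives twice the area as |((-7)·14 − (-5)·2) + ((-5)·(-2) − 22·14) + (22·(-3) − 12·(-2)) + (12·(-16) − (-7)·(-3)) + ((-7)·2 − (-7)·(-16))| = 767, so the area is 383.5.
Summing gcd(|Δx|,|Δy|) over the edges gives the boundary count: gcd(2,12) + gcd(27,16) + gcd(10,1) + gcd(19,13) + gcd(0,18) = 2+1+1+1+18 = 23.
Scaling by 2 multiplies the area by 2² = 4 (so the new area is 1534) and multiplies the boundary lattice-point count by 2, giving 46.
By Pick's theorem, the interior count of the dilated polygon is 1534 − 46/2 + 1 = 1512.

1512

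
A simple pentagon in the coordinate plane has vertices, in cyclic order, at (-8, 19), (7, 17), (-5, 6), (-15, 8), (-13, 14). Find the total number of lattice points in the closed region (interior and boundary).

The shoelace formula gives twice the area as |((-8)·17 − 7·19) + (7·6 − (-5)·17) + ((-5)·8 − (-15)·6) + ((-15)·14 − (-13)·8) + ((-13)·19 − (-8)·14)| = 333, so the area is 333/2.
Summing gcd(|Δx|,|Δy|) over the edges gives the boundary count: gcd(15,2) + gcd(12,11) + gcd(10,2) + gcd(2,6) + gcd(5,5) = 1+1+2+2+5 = 11.
Pick's theorem gives I = A − B/2 + 1 = 333/2 − 11/2 + 1 = 162, so the closed region contains I + B = 162 + 11 = 173 lattice points.

173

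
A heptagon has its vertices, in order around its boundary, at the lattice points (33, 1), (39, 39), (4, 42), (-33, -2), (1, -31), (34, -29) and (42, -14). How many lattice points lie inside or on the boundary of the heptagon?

3708

By the shoelace formula, twice the signed area is |[33·39 − 39·1] + [39·42 − 4·39] + [4·(-2) − (-33)·42] + [(-33)·(-31) − 1·(-2)] + [1·(-29) − 34·(-31)] + [34·(-14) − 42·(-29)] + [42·1 − 33·(-14)]| = 7404, so the area is 3702.
Along each edge there are gcd(|Δx|,|Δy|)+1 lattice points, so counting each shared vertex once the boundary has gcd(6,38) + gcd(35,3) + gcd(37,44) + gcd(34,29) + gcd(33,2) + gcd(8,15) + gcd(9,15) = 2+1+1+1+1+1+3 = 10.
Pick's theorem gives I = A − B/2 + 1 = 3702 − 10/2 + 1 = 3698, so the closed region contains I + B = 3698 + 10 = 3708 lattice points.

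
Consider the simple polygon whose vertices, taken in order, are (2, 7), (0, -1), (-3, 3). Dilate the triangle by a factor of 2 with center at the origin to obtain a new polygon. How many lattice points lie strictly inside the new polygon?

61

Using the shoelace formula, 2A = |(2·(-1) − 0·7) + (0·3 − (-3)·(-1)) + ((-3)·7 − 2·3)| = 32, so the area is 16.
Summing gcd(|Δx|,|Δy|) over the edges gives the boundary count: gcd(2,8) + gcd(3,4) + gcd(5,4) = 2+1+1 = 4.
Scaling by 2 multiplies the area by 2² = 4 (so the new area is 64) and multiplies the boundary lattice-point count by 2, giving 8.
By Pick's theorem, the interior count of the dilated polygon is 64 − 8/2 + 1 = 61.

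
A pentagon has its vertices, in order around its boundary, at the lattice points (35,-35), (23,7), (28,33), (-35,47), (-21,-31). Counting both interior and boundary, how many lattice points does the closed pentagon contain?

3999

The shoelace formula gives twice the area as |(35·7 − 23·(-35)) + (23·33 − 28·7) + (28·47 − (-35)·33) + ((-35)·(-31) − (-21)·47) + ((-21)·(-35) − 35·(-31))| = 7976, so the area is 3988.
Along each edge there are gcd(|Δx|,|Δy|)+1 lattice points, so counting each shared vertex once the boundary has gcd(12,42) + gcd(5,26) + gcd(63,14) + gcd(14,78) + gcd(56,4) = 6+1+7+2+4 = 20.
Pick's theorem gives I = A − B/2 + 1 = 3988 − 20/2 + 1 = 3979, so the closed region contains I + B = 3979 + 20 = 3999 lattice points.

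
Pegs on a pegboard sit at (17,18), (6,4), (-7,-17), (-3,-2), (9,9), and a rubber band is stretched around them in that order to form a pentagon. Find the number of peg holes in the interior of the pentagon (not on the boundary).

The shoelace formula gives twice the area as |[17·4 − 6·18] + [6·(-17) − (-7)·4] + [(-7)·(-2) − (-3)·(-17)] + [(-3)·9 − 9·(-2)] + [9·18 − 17·9]| = 151, so the area is 151/2.
Along each edge there are gcd(|Δx|,|Δy|)+1 lattice points, so counting each shared vertex once the boundary has gcd(11,14) + gcd(13,21) + gcd(4,15) + gcd(12,11) + gcd(8,9) = 1+1+1+1+1 = 5.
By Pick's theorem A = I + B/2 − 1, so I = 151/2 − 5/2 + 1 = 74.

74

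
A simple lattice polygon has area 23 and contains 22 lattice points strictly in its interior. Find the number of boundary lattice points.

4

Pick's theorem gives A = I + B/2 − 1, so B = 2(A − I + 1) = 2(23 − 22 + 1) = 4.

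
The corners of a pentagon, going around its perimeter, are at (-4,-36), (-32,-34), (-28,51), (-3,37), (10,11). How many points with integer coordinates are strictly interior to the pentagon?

The shoelace formula gives twice the area as |[(-4)·(-34) − (-32)·(-36)] + [(-32)·51 − (-28)·(-34)] + [(-28)·37 − (-3)·51] + [(-3)·11 − 10·37] + [10·(-36) − (-4)·11]| = 5202, so the area is 2601.
Along each edge there are gcd(|Δx|,|Δy|)+1 lattice points, so counting each shared vertex once the boundary has gcd(28,2) + gcd(4,85) + gcd(25,14) + gcd(13,26) + gcd(14,47) = 2+1+1+13+1 = 18.
Pick's theorem gives I = A − B/2 + 1 = 2601 − 18/2 + 1 = 2593.

2593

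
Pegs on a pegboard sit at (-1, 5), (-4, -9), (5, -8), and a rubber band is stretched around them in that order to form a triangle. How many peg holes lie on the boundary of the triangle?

3

The number of boundary lattice points is Σ gcd(|Δx|,|Δy|) = gcd(3,14) + gcd(9,1) + gcd(6,13) = 1+1+1 = 3.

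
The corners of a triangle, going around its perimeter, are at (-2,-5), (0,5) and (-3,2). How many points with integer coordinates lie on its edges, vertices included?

The number of boundary lattice points is Σ gcd(|Δx|,|Δy|) = gcd(2,10) + gcd(3,3) + gcd(1,7) = 2+3+1 = 6.

6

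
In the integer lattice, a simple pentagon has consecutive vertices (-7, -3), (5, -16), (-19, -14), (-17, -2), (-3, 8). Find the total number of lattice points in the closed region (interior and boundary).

267

Using the shoelace formula, 2A = |[(-7)·(-16) − 5·(-3)] + [5·(-14) − (-19)·(-16)] + [(-19)·(-2) − (-17)·(-14)] + [(-17)·8 − (-3)·(-2)] + [(-3)·(-3) − (-7)·8]| = 524, so the area is 262.
The number of boundary lattice points is Σ gcd(|Δx|,|Δy|) = gcd(12,13) + gcd(24,2) + gcd(2,12) + gcd(14,10) + gcd(4,11) = 1+2+2+2+1 = 8.
Pick's theorem gives I = A − B/2 + 1 = 262 − 8/2 + 1 = 259, so the closed region contains I + B = 259 + 8 = 267 lattice points.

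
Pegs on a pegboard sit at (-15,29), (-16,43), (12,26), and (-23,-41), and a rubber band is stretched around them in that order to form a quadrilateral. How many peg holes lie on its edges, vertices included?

The number of boundary lattice points is Σ gcd(|Δx|,|Δy|) = gcd(1,14) + gcd(28,17) + gcd(35,67) + gcd(8,70) = 1+1+1+2 = 5.

5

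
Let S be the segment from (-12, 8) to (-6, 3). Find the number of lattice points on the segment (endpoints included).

2

The number of lattice points on a segment between lattice points is gcd(|Δx|,|Δy|) + 1 = gcd(6,5) + 1 = 1 + 1 = 2.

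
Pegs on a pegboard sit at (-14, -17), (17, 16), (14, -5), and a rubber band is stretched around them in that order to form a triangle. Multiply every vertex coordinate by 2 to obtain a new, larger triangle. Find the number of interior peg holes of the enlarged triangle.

1097

Using the shoelace formula, 2A = |[(-14)·16 − 17·(-17)] + [17·(-5) − 14·16] + [14·(-17) − (-14)·(-5)]| = 552, so the area is 276.
Summing gcd(|Δx|,|Δy|) over the edges gives the boundary count: gcd(31,33) + gcd(3,21) + gcd(28,12) = 1+3+4 = 8.
Scaling by 2 multiplies the area by 2² = 4 (so the new area is 1104) and multiplies the boundary lattice-point count by 2, giving 16.
By Pick's theorem, the interior count of the dilated polygon is 1104 − 16/2 + 1 = 1097.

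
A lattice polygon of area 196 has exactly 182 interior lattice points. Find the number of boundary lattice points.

30

Pick's theorem gives A = I + B/2 − 1, so B = 2(A − I + 1) = 2(196 − 182 + 1) = 30.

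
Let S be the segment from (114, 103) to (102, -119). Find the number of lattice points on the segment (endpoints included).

7

The number of lattice points on a segment between lattice points is gcd(|Δx|,|Δy|) + 1 = gcd(12,222) + 1 = 6 + 1 = 7.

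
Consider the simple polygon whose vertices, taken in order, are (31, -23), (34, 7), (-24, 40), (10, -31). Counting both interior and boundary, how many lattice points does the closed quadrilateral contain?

By the shoelace formula, twice the signed area is |(31·7 − 34·(-23)) + (34·40 − (-24)·7) + ((-24)·(-31) − 10·40) + (10·(-23) − 31·(-31))| = 3602, so the area is 1801.
The number of boundary lattice points is Σ gcd(|Δx|,|Δy|) = gcd(3,30) + gcd(58,33) + gcd(34,71) + gcd(21,8) = 3+1+1+1 = 6.
Pick's theorem gives I = A − B/2 + 1 = 1801 − 6/2 + 1 = 1799, so the closed region contains I + B = 1799 + 6 = 1805 lattice points.

1805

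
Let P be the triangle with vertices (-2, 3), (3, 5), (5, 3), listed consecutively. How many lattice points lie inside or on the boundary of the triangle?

By the shoelace formula, twice the signed area is |[(-2)·5 − 3·3] + [3·3 − 5·5] + [5·3 − (-2)·3]| = 14, so the area is 7.
Along each edge there are gcd(|Δx|,|Δy|)+1 lattice points, so counting each shared vertex once the boundary has gcd(5,2) + gcd(2,2) + gcd(7,0) = 1+2+7 = 10.
Pick's theorem gives I = A − B/2 + 1 = 7 − 10/2 + 1 = 3, so the closed region contains I + B = 3 + 10 = 13 lattice points.

13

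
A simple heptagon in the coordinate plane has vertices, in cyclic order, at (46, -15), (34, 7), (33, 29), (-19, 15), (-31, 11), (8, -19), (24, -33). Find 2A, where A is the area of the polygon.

By the shoelace formula, twice the signed area is |(46·7 − 34·(-15)) + (34·29 − 33·7) + (33·15 − (-19)·29) + ((-19)·11 − (-31)·15) + ((-31)·(-19) − 8·11) + (8·(-33) − 24·(-19)) + (24·(-15) − 46·(-33))| = 4740, so the area is 2370.

4740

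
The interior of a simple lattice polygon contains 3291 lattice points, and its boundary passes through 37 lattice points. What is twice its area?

By Pick's theorem, A = I + B/2 − 1 = 3291 + 37/2 − 1 = 6617/2.
Hence 2A = 6617.

6617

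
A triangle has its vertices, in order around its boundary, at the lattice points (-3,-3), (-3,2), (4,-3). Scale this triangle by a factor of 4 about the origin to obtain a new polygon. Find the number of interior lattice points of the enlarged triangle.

255

The shoelace formula gives twice the area as |[(-3)·2 − (-3)·(-3)] + [(-3)·(-3) − 4·2] + [4·(-3) − (-3)·(-3)]| = 35, so the area is 17.5.
Summing gcd(|Δx|,|Δy|) over the edges gives the boundary count: gcd(0,5) + gcd(7,5) + gcd(7,0) = 5+1+7 = 13.
Scaling by 4 multiplies the area by 4² = 16 (so the new area is 280) and multiplies the boundary lattice-point count by 4, giving 52.
By Pick's theorem, the interior count of the dilated polygon is 280 − 52/2 + 1 = 255.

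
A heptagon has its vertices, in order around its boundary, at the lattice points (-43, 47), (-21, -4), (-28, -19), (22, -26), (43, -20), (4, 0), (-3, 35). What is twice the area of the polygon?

4854

By the shoelace formula, twice the signed area is |[(-43)·(-4) − (-21)·47] + [(-21)·(-19) − (-28)·(-4)] + [(-28)·(-26) − 22·(-19)] + [22·(-20) − 43·(-26)] + [43·0 − 4·(-20)] + [4·35 − (-3)·0] + [(-3)·47 − (-43)·35]| = 4854, so the area is 2427.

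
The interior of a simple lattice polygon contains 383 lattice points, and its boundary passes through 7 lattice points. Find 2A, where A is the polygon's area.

Pick's theorem states A = I + B/2 − 1, so A = 383 + 7/2 − 1 = 771/2.
Hence 2A = 771.

771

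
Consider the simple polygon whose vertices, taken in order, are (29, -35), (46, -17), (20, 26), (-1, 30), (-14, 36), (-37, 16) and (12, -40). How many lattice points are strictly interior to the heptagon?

3394

The shoelace formula gives twice the area as |(29·(-17) − 46·(-35)) + (46·26 − 20·(-17)) + (20·30 − (-1)·26) + ((-1)·36 − (-14)·30) + ((-14)·16 − (-37)·36) + ((-37)·(-40) − 12·16) + (12·(-35) − 29·(-40))| = 6799, so the area is 3399.5.
The number of boundary lattice points is Σ gcd(|Δx|,|Δy|) = gcd(17,18) + gcd(26,43) + gcd(21,4) + gcd(13,6) + gcd(23,20) + gcd(49,56) + gcd(17,5) = 1+1+1+1+1+7+1 = 13.
By Pick's theorem A = I + B/2 − 1, so I = 3399.5 − 13/2 + 1 = 3394.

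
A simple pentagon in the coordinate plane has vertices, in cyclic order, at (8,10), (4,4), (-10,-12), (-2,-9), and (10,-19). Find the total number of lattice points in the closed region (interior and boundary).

220

Using the shoelace formula, 2A = |[8·4 − 4·10] + [4·(-12) − (-10)·4] + [(-10)·(-9) − (-2)·(-12)] + [(-2)·(-19) − 10·(-9)] + [10·10 − 8·(-19)]| = 430, so the area is 215.
The number of boundary lattice points is Σ gcd(|Δx|,|Δy|) = gcd(4,6) + gcd(14,16) + gcd(8,3) + gcd(12,10) + gcd(2,29) = 2+2+1+2+1 = 8.
Pick's theorem gives I = A − B/2 + 1 = 215 − 8/2 + 1 = 212, so the closed region contains I + B = 212 + 8 = 220 lattice points.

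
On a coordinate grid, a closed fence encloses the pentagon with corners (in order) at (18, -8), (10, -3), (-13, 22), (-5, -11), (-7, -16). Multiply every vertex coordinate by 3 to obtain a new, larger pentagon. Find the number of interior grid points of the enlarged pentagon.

3625

By the shoelace formula, twice the signed area is |(18·(-3) − 10·(-8)) + (10·22 − (-13)·(-3)) + ((-13)·(-11) − (-5)·22) + ((-5)·(-16) − (-7)·(-11)) + ((-7)·(-8) − 18·(-16))| = 807, so the area is 807/2.
Along each edge there are gcd(|Δx|,|Δy|)+1 lattice points, so counting each shared vertex once the boundary has gcd(8,5) + gcd(23,25) + gcd(8,33) + gcd(2,5) + gcd(25,8) = 1+1+1+1+1 = 5.
Scaling by 3 multiplies the area by 3² = 9 (so the new area is 7263/2) and multiplies the boundary lattice-point count by 3, giving 15.
By Pick's theorem, the interior count of the dilated polygon is 7263/2 − 15/2 + 1 = 3625.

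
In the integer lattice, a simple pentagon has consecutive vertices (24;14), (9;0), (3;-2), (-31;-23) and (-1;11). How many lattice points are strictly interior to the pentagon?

456

The shoelace formula gives twice the area as |(24·0 − 9·14) + (9·(-2) − 3·0) + (3·(-23) − (-31)·(-2)) + ((-31)·11 − (-1)·(-23)) + ((-1)·14 − 24·11)| = 917, so the area is 458.5.
The number of boundary lattice points is Σ gcd(|Δx|,|Δy|) = gcd(15,14) + gcd(6,2) + gcd(34,21) + gcd(30,34) + gcd(25,3) = 1+2+1+2+1 = 7.
Pick's theorem gives I = A − B/2 + 1 = 458.5 − 7/2 + 1 = 456.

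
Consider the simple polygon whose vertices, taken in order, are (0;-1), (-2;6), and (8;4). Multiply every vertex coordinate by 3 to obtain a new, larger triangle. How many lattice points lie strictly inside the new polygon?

292

Using the shoelace formula, 2A = |(0·6 − (-2)·(-1)) + ((-2)·4 − 8·6) + (8·(-1) − 0·4)| = 66, so the area is 33.
Summing gcd(|Δx|,|Δy|) over the edges gives the boundary count: gcd(2,7) + gcd(10,2) + gcd(8,5) = 1+2+1 = 4.
Scaling by 3 multiplies the area by 3² = 9 (so the new area is 297) and multiplies the boundary lattice-point count by 3, giving 12.
By Pick's theorem, the interior count of the dilated polygon is 297 − 12/2 + 1 = 292.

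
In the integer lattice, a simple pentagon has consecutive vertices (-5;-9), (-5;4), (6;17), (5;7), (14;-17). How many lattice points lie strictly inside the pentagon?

297

By the shoelace formula, twice the signed area is |[(-5)·4 − (-5)·(-9)] + [(-5)·17 − 6·4] + [6·7 − 5·17] + [5·(-17) − 14·7] + [14·(-9) − (-5)·(-17)]| = 611, so the area is 611/2.
Along each edge there are gcd(|Δx|,|Δy|)+1 lattice points, so counting each shared vertex once the boundary has gcd(0,13) + gcd(11,13) + gcd(1,10) + gcd(9,24) + gcd(19,8) = 13+1+1+3+1 = 19.
Pick's theorem gives I = A − B/2 + 1 = 611/2 − 19/2 + 1 = 297.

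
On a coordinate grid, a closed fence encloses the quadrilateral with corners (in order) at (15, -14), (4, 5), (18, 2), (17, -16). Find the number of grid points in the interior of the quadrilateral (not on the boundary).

134

The shoelace formula gives twice the area as |[15·5 − 4·(-14)] + [4·2 − 18·5] + [18·(-16) − 17·2] + [17·(-14) − 15·(-16)]| = 271, so the area is 271/2.
Along each edge there are gcd(|Δx|,|Δy|)+1 lattice points, so counting each shared vertex once the boundary has gcd(11,19) + gcd(14,3) + gcd(1,18) + gcd(2,2) = 1+1+1+2 = 5.
Pick's theorem gives I = A − B/2 + 1 = 271/2 − 5/2 + 1 = 134.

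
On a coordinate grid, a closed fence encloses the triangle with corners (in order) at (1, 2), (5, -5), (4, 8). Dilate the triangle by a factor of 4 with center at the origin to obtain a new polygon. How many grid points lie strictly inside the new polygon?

By the shoelace formula, twice the signed area is |[1·(-5) − 5·2] + [5·8 − 4·(-5)] + [4·2 − 1·8]| = 45, so the area is 45/2.
Along each edge there are gcd(|Δx|,|Δy|)+1 lattice points, so counting each shared vertex once the boundary has gcd(4,7) + gcd(1,13) + gcd(3,6) = 1+1+3 = 5.
Scaling by 4 multiplies the area by 4² = 16 (so the new area is 360) and multiplies the boundary lattice-point count by 4, giving 20.
By Pick's theorem, the interior count of the dilated polygon is 360 − 20/2 + 1 = 351.

351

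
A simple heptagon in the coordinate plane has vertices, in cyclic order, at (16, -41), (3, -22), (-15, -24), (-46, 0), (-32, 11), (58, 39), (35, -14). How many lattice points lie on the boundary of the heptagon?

9

Summing gcd(|Δx|,|Δy|) over the edges gives the boundary count: gcd(13,19) + gcd(18,2) + gcd(31,24) + gcd(14,11) + gcd(90,28) + gcd(23,53) + gcd(19,27) = 1+2+1+1+2+1+1 = 9.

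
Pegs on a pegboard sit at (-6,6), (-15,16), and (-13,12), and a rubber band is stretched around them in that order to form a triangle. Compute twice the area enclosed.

16

The shoelace formula gives twice the area as |((-6)·16 − (-15)·6) + ((-15)·12 − (-13)·16) + ((-13)·6 − (-6)·12)| = 16, so the area is 8.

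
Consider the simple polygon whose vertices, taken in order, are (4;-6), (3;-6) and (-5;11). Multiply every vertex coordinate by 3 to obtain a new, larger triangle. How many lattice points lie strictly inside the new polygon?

By the shoelace formula, twice the signed area is |[4·(-6) − 3·(-6)] + [3·11 − (-5)·(-6)] + [(-5)·(-6) − 4·11]| = 17, so the area is 17/2.
Along each edge there are gcd(|Δx|,|Δy|)+1 lattice points, so counting each shared vertex once the boundary has gcd(1,0) + gcd(8,17) + gcd(9,17) = 1+1+1 = 3.
Scaling by 3 multiplies the area by 3² = 9 (so the new area is 76.5) and multiplies the boundary lattice-point count by 3, giving 9.
By Pick's theorem, the interior count of the dilated polygon is 76.5 − 9/2 + 1 = 73.

73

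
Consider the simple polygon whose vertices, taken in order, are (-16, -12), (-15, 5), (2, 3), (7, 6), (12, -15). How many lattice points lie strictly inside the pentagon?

The shoelace formula gives twice the area as |[(-16)·5 − (-15)·(-12)] + [(-15)·3 − 2·5] + [2·6 − 7·3] + [7·(-15) − 12·6] + [12·(-12) − (-16)·(-15)]| = 885, so the area is 442.5.
Summing gcd(|Δx|,|Δy|) over the edges gives the boundary count: gcd(1,17) + gcd(17,2) + gcd(5,3) + gcd(5,21) + gcd(28,3) = 1+1+1+1+1 = 5.
By Pick's theorem A = I + B/2 − 1, so I = 442.5 − 5/2 + 1 = 441.

441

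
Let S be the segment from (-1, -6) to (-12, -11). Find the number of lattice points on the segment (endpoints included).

2

The number of lattice points on a segment between lattice points is gcd(|Δx|,|Δy|) + 1 = gcd(11,5) + 1 = 1 + 1 = 2.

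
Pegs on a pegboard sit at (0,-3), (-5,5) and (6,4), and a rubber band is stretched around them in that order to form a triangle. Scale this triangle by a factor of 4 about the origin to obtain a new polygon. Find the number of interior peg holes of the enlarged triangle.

By the shoelace formula, twice the signed area is |(0·5 − (-5)·(-3)) + ((-5)·4 − 6·5) + (6·(-3) − 0·4)| = 83, so the area is 83/2.
The number of boundary lattice points is Σ gcd(|Δx|,|Δy|) = gcd(5,8) + gcd(11,1) + gcd(6,7) = 1+1+1 = 3.
Scaling by 4 multiplies the area by 4² = 16 (so the new area is 664) and multiplies the boundary lattice-point count by 4, giving 12.
By Pick's theorem, the interior count of the dilated polygon is 664 − 12/2 + 1 = 659.

659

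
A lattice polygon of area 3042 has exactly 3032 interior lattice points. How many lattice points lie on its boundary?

22

Pick's theorem gives A = I + B/2 − 1, so B = 2(A − I + 1) = 2(3042 − 3032 + 1) = 22.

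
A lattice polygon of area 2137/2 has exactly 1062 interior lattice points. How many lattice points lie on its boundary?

15

Pick's theorem gives A = I + B/2 − 1, so B = 2(A − I + 1) = 2(2137/2 − 1062 + 1) = 15.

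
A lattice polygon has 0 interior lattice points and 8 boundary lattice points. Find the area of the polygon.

Pick's theorem states A = I + B/2 − 1, so A = 0 + 8/2 − 1 = 3.

3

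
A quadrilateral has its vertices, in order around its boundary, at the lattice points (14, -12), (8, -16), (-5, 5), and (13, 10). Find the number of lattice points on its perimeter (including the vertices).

5

Summing gcd(|Δx|,|Δy|) over the edges gives the boundary count: gcd(6,4) + gcd(13,21) + gcd(18,5) + gcd(1,22) = 2+1+1+1 = 5.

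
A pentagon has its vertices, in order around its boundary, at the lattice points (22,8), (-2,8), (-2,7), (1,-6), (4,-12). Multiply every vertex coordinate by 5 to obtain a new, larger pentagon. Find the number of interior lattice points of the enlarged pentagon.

6261

The shoelace formula gives twice the area as |[22·8 − (-2)·8] + [(-2)·7 − (-2)·8] + [(-2)·(-6) − 1·7] + [1·(-12) − 4·(-6)] + [4·8 − 22·(-12)]| = 507, so the area is 507/2.
Summing gcd(|Δx|,|Δy|) over the edges gives the boundary count: gcd(24,0) + gcd(0,1) + gcd(3,13) + gcd(3,6) + gcd(18,20) = 24+1+1+3+2 = 31.
Scaling by 5 multiplies the area by 5² = 25 (so the new area is 6337.5) and multiplies the boundary lattice-point count by 5, giving 155.
By Pick's theorem, the interior count of the dilated polygon is 6337.5 − 155/2 + 1 = 6261.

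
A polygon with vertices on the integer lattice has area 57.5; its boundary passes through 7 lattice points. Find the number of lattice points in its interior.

55

Pick's theorem A = I + B/2 − 1 rearranges to I = A − B/2 + 1 = 57.5 − 7/2 + 1 = 55.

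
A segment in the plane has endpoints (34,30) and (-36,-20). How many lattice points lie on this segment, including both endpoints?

11

The number of lattice points on a segment between lattice points is gcd(|Δx|,|Δy|) + 1 = gcd(70,50) + 1 = 10 + 1 = 11.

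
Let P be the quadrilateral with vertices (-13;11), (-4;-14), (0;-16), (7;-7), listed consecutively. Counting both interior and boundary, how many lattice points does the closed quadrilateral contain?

198

By the shoelace formula, twice the signed area is |((-13)·(-14) − (-4)·11) + ((-4)·(-16) − 0·(-14)) + (0·(-7) − 7·(-16)) + (7·11 − (-13)·(-7))| = 388, so the area is 194.
Summing gcd(|Δx|,|Δy|) over the edges gives the boundary count: gcd(9,25) + gcd(4,2) + gcd(7,9) + gcd(20,18) = 1+2+1+2 = 6.
Pick's theorem gives I = A − B/2 + 1 = 194 − 6/2 + 1 = 192, so the closed region contains I + B = 192 + 6 = 198 lattice points.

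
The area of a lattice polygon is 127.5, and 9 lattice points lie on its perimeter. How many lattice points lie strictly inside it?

124

From Pick's theorem, I = A − B/2 + 1 = 127.5 − 9/2 + 1 = 124.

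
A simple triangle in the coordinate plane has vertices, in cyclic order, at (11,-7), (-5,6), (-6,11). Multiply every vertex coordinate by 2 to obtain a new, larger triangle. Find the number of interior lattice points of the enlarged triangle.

The shoelace formula gives twice the area as |(11·6 − (-5)·(-7)) + ((-5)·11 − (-6)·6) + ((-6)·(-7) − 11·11)| = 67, so the area is 67/2.
The number of boundary lattice points is Σ gcd(|Δx|,|Δy|) = gcd(16,13) + gcd(1,5) + gcd(17,18) = 1+1+1 = 3.
Scaling by 2 multiplies the area by 2² = 4 (so the new area is 134) and multiplies the boundary lattice-point count by 2, giving 6.
By Pick's theorem, the interior count of the dilated polygon is 134 − 6/2 + 1 = 132.

132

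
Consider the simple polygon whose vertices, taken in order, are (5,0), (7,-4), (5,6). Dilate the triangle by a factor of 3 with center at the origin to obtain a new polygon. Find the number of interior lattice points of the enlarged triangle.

40

The shoelace formula gives twice the area as |(5·(-4) − 7·0) + (7·6 − 5·(-4)) + (5·0 − 5·6)| = 12, so the area is 6.
Along each edge there are gcd(|Δx|,|Δy|)+1 lattice points, so counting each shared vertex once the boundary has gcd(2,4) + gcd(2,10) + gcd(0,6) = 2+2+6 = 10.
Scaling by 3 multiplies the area by 3² = 9 (so the new area is 54) and multiplies the boundary lattice-point count by 3, giving 30.
By Pick's theorem, the interior count of the dilated polygon is 54 − 30/2 + 1 = 40.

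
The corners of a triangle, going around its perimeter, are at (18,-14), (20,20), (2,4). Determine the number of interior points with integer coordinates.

288

The shoelace formula gives twice the area as |(18·20 − 20·(-14)) + (20·4 − 2·20) + (2·(-14) − 18·4)| = 580, so the area is 290.
Summing gcd(|Δx|,|Δy|) over the edges gives the boundary count: gcd(2,34) + gcd(18,16) + gcd(16,18) = 2+2+2 = 6.
By Pick's theorem A = I + B/2 − 1, so I = 290 − 6/2 + 1 = 288.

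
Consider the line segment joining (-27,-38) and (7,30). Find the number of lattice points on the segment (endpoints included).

The number of lattice points on a segment between lattice points is gcd(|Δx|,|Δy|) + 1 = gcd(34,68) + 1 = 34 + 1 = 35.

35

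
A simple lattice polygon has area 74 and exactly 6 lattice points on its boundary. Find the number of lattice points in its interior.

From Pick's theorem, I = A − B/2 + 1 = 74 − 6/2 + 1 = 72.

72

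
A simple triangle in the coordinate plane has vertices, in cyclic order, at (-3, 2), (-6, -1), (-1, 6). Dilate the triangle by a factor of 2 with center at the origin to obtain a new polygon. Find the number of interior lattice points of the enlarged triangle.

7

The shoelace formula gives twice the area as |((-3)·(-1) − (-6)·2) + ((-6)·6 − (-1)·(-1)) + ((-1)·2 − (-3)·6)| = 6, so the area is 3.
Along each edge there are gcd(|Δx|,|Δy|)+1 lattice points, so counting each shared vertex once the boundary has gcd(3,3) + gcd(5,7) + gcd(2,4) = 3+1+2 = 6.
Scaling by 2 multiplies the area by 2² = 4 (so the new area is 12) and multiplies the boundary lattice-point count by 2, giving 12.
By Pick's theorem, the interior count of the dilated polygon is 12 − 12/2 + 1 = 7.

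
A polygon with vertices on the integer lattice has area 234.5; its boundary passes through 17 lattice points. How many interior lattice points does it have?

227

From Pick's theorem, I = A − B/2 + 1 = 234.5 − 17/2 + 1 = 227.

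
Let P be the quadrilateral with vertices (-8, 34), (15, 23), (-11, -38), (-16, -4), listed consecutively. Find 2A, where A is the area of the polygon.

By the shoelace formula, twice the signed area is |((-8)·23 − 15·34) + (15·(-38) − (-11)·23) + ((-11)·(-4) − (-16)·(-38)) + ((-16)·34 − (-8)·(-4))| = 2151, so the area is 1075.5.

2151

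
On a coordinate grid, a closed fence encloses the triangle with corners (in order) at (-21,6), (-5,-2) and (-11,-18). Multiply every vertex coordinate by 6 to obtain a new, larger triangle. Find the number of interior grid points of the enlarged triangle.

By the shoelace formula, twice the signed area is |[(-21)·(-2) − (-5)·6] + [(-5)·(-18) − (-11)·(-2)] + [(-11)·6 − (-21)·(-18)]| = 304, so the area is 152.
Summing gcd(|Δx|,|Δy|) over the edges gives the boundary count: gcd(16,8) + gcd(6,16) + gcd(10,24) = 8+2+2 = 12.
Scaling by 6 multiplies the area by 6² = 36 (so the new area is 5472) and multiplies the boundary lattice-point count by 6, giving 72.
By Pick's theorem, the interior count of the dilated polygon is 5472 − 72/2 + 1 = 5437.

5437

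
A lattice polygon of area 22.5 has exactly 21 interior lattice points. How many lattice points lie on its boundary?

Pick's theorem gives A = I + B/2 − 1, so B = 2(A − I + 1) = 2(22.5 − 21 + 1) = 5.

5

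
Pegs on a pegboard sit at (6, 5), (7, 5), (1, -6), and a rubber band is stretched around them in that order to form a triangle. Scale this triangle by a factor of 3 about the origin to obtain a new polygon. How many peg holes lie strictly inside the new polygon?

Using the shoelace formula, 2A = |[6·5 − 7·5] + [7·(-6) − 1·5] + [1·5 − 6·(-6)]| = 11, so the area is 11/2.
Summing gcd(|Δx|,|Δy|) over the edges gives the boundary count: gcd(1,0) + gcd(6,11) + gcd(5,11) = 1+1+1 = 3.
Scaling by 3 multiplies the area by 3² = 9 (so the new area is 49.5) and multiplies the boundary lattice-point count by 3, giving 9.
By Pick's theorem, the interior count of the dilated polygon is 49.5 − 9/2 + 1 = 46.

46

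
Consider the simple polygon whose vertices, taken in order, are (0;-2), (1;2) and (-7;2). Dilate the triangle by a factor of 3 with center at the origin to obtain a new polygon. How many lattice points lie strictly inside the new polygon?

130

Using the shoelace formula, 2A = |(0·2 − 1·(-2)) + (1·2 − (-7)·2) + ((-7)·(-2) − 0·2)| = 32, so the area is 16.
Along each edge there are gcd(|Δx|,|Δy|)+1 lattice points, so counting each shared vertex once the boundary has gcd(1,4) + gcd(8,0) + gcd(7,4) = 1+8+1 = 10.
Scaling by 3 multiplies the area by 3² = 9 (so the new area is 144) and multiplies the boundary lattice-point count by 3, giving 30.
By Pick's theorem, the interior count of the dilated polygon is 144 − 30/2 + 1 = 130.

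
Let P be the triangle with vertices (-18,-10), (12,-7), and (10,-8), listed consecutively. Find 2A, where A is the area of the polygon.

By the shoelace formula, twice the signed area is |[(-18)·(-7) − 12·(-10)] + [12·(-8) − 10·(-7)] + [10·(-10) − (-18)·(-8)]| = 24, so the area is 12.

24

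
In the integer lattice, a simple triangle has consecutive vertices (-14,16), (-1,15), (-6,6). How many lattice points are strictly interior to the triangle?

The shoelace formula gives twice the area as |((-14)·15 − (-1)·16) + ((-1)·6 − (-6)·15) + ((-6)·16 − (-14)·6)| = 122, so the area is 61.
The number of boundary lattice points is Σ gcd(|Δx|,|Δy|) = gcd(13,1) + gcd(5,9) + gcd(8,10) = 1+1+2 = 4.
Pick's theorem gives I = A − B/2 + 1 = 61 − 4/2 + 1 = 60.

60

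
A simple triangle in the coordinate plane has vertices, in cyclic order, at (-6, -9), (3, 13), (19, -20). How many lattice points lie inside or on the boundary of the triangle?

327

Using the shoelace formula, 2A = |[(-6)·13 − 3·(-9)] + [3·(-20) − 19·13] + [19·(-9) − (-6)·(-20)]| = 649, so the area is 649/2.
Summing gcd(|Δx|,|Δy|) over the edges gives the boundary count: gcd(9,22) + gcd(16,33) + gcd(25,11) = 1+1+1 = 3.
Pick's theorem gives I = A − B/2 + 1 = 649/2 − 3/2 + 1 = 324, so the closed region contains I + B = 324 + 3 = 327 lattice points.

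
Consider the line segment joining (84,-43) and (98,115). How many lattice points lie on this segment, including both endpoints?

The number of lattice points on a segment between lattice points is gcd(|Δx|,|Δy|) + 1 = gcd(14,158) + 1 = 2 + 1 = 3.

3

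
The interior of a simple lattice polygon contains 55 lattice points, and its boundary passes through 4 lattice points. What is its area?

56

By Pick's theorem, A = I + B/2 − 1 = 55 + 4/2 − 1 = 56.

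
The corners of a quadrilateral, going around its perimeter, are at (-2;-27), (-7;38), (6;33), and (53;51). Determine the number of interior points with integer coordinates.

By the shoelace formula, twice the signed area is |[(-2)·38 − (-7)·(-27)] + [(-7)·33 − 6·38] + [6·51 − 53·33] + [53·(-27) − (-2)·51]| = 3496, so the area is 1748.
Along each edge there are gcd(|Δx|,|Δy|)+1 lattice points, so counting each shared vertex once the boundary has gcd(5,65) + gcd(13,5) + gcd(47,18) + gcd(55,78) = 5+1+1+1 = 8.
By Pick's theorem A = I + B/2 − 1, so I = 1748 − 8/2 + 1 = 1745.

1745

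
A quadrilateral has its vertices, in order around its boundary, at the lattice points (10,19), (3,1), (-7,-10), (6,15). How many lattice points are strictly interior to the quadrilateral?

By the shoelace formula, twice the signed area is |[10·1 − 3·19] + [3·(-10) − (-7)·1] + [(-7)·15 − 6·(-10)] + [6·19 − 10·15]| = 151, so the area is 151/2.
Along each edge there are gcd(|Δx|,|Δy|)+1 lattice points, so counting each shared vertex once the boundary has gcd(7,18) + gcd(10,11) + gcd(13,25) + gcd(4,4) = 1+1+1+4 = 7.
Pick's theorem gives I = A − B/2 + 1 = 151/2 − 7/2 + 1 = 73.

73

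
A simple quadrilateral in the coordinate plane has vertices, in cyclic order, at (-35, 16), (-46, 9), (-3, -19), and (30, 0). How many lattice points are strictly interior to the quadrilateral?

The shoelace formula gives twice the area as |[(-35)·9 − (-46)·16] + [(-46)·(-19) − (-3)·9] + [(-3)·0 − 30·(-19)] + [30·16 − (-35)·0]| = 2372, so the area is 1186.
Along each edge there are gcd(|Δx|,|Δy|)+1 lattice points, so counting each shared vertex once the boundary has gcd(11,7) + gcd(43,28) + gcd(33,19) + gcd(65,16) = 1+1+1+1 = 4.
Pick's theorem gives I = A − B/2 + 1 = 1186 − 4/2 + 1 = 1185.

1185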